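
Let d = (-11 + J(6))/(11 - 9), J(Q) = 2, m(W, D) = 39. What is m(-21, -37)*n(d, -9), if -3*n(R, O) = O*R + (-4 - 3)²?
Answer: -2327/2 ≈ -1163.5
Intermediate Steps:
d = -9/2 (d = (-11 + 2)/(11 - 9) = -9/2 ≈ -4.5000)
n(R, O) = -49/3 - O*R/3 (n(R, O) = -(O*R + (-4 - 3)²)/3 = -(O*R + (-7)²)/3 = -(O*R + 49)/3 = -(49 + O*R)/3 = -49/3 - O*R/3)
m(-21, -37)*n(d, -9) = 39*(-49/3 - ⅓*(-9)*(-9/2)) = 39*(-49/3 - 27/2) = 39*(-179/6) = -2327/2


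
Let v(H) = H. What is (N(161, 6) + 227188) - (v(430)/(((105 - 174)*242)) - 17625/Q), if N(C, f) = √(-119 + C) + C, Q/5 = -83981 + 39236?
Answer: 5662140756713/24905067 + √42 ≈ 2.2736e+5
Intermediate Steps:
Q = -223725 (Q = 5*(-83981 + 39236) = 5*(-44745) = -223725)
N(C, f) = C + √(-119 + C)
(N(161, 6) + 227188) - (v(430)/(((105 - 174)*242)) - 17625/Q) = ((161 + √(-119 + 161)) + 227188) - (430/(((105 - 174)*242)) - 17625/(-223725)) = ((161 + √42) + 227188) - (430/((-69*242)) - 17625*(-1/223725)) = (227349 + √42) - (430/(-16698) + 235/2983) = (227349 + √42) - (430*(-1/16698) + 235/2983) = (227349 + √42) - (-215/8349 + 235/2983) = (227349 + √42) - 1*1320670/24905067 = (227349 + √42) - 1320670/24905067 = 5662140756713/24905067 + √42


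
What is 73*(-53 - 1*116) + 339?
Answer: -11998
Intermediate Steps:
73*(-53 - 1*116) + 339 = 73*(-53 - 116) + 339 = 73*(-169) + 339 = -12337 + 339 = -11998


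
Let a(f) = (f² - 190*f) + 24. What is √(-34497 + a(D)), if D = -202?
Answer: √44711 ≈ 211.45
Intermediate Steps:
a(f) = 24 + f² - 190*f
√(-34497 + a(D)) = √(-34497 + (24 + (-202)² - 190*(-202))) = √(-34497 + (24 + 40804 + 38380)) = √(-34497 + 79208) = √44711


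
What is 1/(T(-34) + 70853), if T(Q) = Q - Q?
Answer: 1/70853 ≈ 1.4114e-5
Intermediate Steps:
T(Q) = 0
1/(T(-34) + 70853) = 1/(0 + 70853) = 1/70853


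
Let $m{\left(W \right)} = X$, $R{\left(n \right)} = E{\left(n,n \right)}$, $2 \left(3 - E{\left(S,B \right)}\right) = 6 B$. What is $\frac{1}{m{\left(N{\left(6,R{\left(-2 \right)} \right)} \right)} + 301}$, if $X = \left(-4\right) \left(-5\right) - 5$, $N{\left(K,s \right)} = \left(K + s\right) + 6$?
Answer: $\frac{1}{316} \approx 0.0031646$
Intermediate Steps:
$E{\left(S,B \right)} = 3 - 3 B$ ($E{\left(S,B \right)} = 3 - \frac{6 B}{2} = 3 - 3 B$)
$R{\left(n \right)} = 3 - 3 n$
$N{\left(K,s \right)} = 6 + K + s$
$X = 15$ ($X = 20 - 5 = 15$)
$m{\left(W \right)} = 15$
$\frac{1}{m{\left(N{\left(6,R{\left(-2 \right)} \right)} \right)} + 301} = \frac{1}{15 + 301} = \frac{1}{316}$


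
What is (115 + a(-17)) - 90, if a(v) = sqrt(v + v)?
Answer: 25 + I*sqrt(34) ≈ 25.0 + 5.831*I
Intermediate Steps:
a(v) = sqrt(2)*sqrt(v) (a(v) = sqrt(2*v) = sqrt(2)*sqrt(v))
(115 + a(-17)) - 90 = (115 + sqrt(2)*sqrt(-17)) - 90 = (115 + sqrt(2)*(I*sqrt(17))) - 90 = (115 + I*sqrt(34)) - 90 = 25 + I*sqrt(34)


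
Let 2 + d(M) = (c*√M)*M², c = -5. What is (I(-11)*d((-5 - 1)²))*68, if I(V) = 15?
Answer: -39659640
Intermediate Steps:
d(M) = -2 - 5*M^(5/2) (d(M) = -2 + (-5*√M)*M² = -2 - 5*M^(5/2))
(I(-11)*d((-5 - 1)²))*68 = (15*(-2 - 5*((-5 - 1)²)^(5/2)))*68 = (15*(-2 - 5*((-6)²)^(5/2)))*68 = (15*(-2 - 5*36^(5/2)))*68 = (15*(-2 - 5*7776))*68 = (15*(-2 - 38880))*68 = (15*(-38882))*68 = -583230*68 = -39659640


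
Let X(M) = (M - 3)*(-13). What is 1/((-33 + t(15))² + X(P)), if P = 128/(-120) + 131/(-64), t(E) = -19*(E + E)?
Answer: 960/349140937 ≈ 2.7496e-6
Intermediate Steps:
t(E) = -38*E
P = -2989/960 (P = 128*(-1/120) + 131*(-1/64) = -16/15 - 131/64 = -2989/960 ≈ -3.1135)
X(M) = 39 - 13*M (X(M) = (-3 + M)*(-13) = 39 - 13*M)
1/((-33 + t(15))² + X(P)) = 1/((-33 - 38*15)² + (39 - 13*(-2989/960))) = 1/((-33 - 570)² + (39 + 38857/960)) = 1/((-603)² + 76297/960) = 1/(363609 + 76297/960) = 1/(349140937/960) = 960/349140937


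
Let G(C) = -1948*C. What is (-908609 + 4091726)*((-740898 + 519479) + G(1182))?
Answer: -8034044067735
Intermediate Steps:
(-908609 + 4091726)*((-740898 + 519479) + G(1182)) = (-908609 + 4091726)*((-740898 + 519479) - 1948*1182) = 3183117*(-221419 - 2302536) = 3183117*(-2523955) = -8034044067735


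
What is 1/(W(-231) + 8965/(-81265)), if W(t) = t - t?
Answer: -16253/1793 ≈ -9.0647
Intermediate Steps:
W(t) = 0
1/(W(-231) + 8965/(-81265)) = 1/(0 + 8965/(-81265)) = 1/(0 + 8965*(-1/81265)) = 1/(0 - 1793/16253) = 1/(-1793/16253) = -16253/1793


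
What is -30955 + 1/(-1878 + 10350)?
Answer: -262250759/8472 ≈ -30955.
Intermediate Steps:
-30955 + 1/(-1878 + 10350) = -30955 + 1/8472 = -262250759/8472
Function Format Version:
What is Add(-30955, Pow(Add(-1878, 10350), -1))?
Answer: Rational(-262250759, 8472) ≈ -30955.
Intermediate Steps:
Add(-30955, Pow(Add(-1878, 10350), -1)) = Add(-30955, Pow(8472, -1)) = Add(-30955, Rational(1, 8472)) = Rational(-262250759, 8472)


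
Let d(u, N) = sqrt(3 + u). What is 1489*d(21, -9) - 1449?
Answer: -1449 + 2978*sqrt(6) ≈ 5845.6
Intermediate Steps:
1489*d(21, -9) - 1449 = 1489*sqrt(3 + 21) - 1449 = 1489*sqrt(24) - 1449 = 1489*(2*sqrt(6)) - 1449 = 2978*sqrt(6) - 1449 = -1449 + 2978*sqrt(6)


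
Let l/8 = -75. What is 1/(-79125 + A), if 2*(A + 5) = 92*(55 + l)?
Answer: -1/104200 ≈ -9.5969e-6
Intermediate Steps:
l = -600 (l = 8*(-75) = -600)
A = -25075 (A = -5 + (92*(55 - 600))/2 = -5 + (92*(-545))/2 = -5 + (½)*(-50140) = -5 - 25070 = -25075)
1/(-79125 + A) = 1/(-79125 - 25075) = 1/(-104200) = -1/104200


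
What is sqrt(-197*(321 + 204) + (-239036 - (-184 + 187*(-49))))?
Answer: I*sqrt(333114) ≈ 577.16*I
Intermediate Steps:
sqrt(-197*(321 + 204) + (-239036 - (-184 + 187*(-49)))) = sqrt(-197*525 + (-239036 - (-184 - 9163))) = sqrt(-103425 + (-239036 - 1*(-9347))) = sqrt(-103425 + (-239036 + 9347)) = sqrt(-103425 - 229689) = sqrt(-333114) = I*sqrt(333114)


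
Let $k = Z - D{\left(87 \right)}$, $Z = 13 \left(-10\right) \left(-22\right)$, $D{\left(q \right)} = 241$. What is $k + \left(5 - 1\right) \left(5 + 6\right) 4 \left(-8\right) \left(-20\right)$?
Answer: $30779$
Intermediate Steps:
$Z = 2860$ ($Z = \left(-130\right) \left(-22\right) = 2860$)
$k = 2619$ ($k = 2860 - 241 = 2619$)
$k + \left(5 - 1\right) \left(5 + 6\right) 4 \left(-8\right) \left(-20\right) = 2619 + \left(5 - 1\right) \left(5 + 6\right) 4 \left(-8\right) \left(-20\right) = 2619 + 4 \cdot 11 \cdot 4 \left(-8\right) \left(-20\right) = 2619 + 4 \cdot 44 \left(-8\right) \left(-20\right) = 2619 + 176 \left(-8\right) \left(-20\right) = 2619 - -28160 = 2619 + 28160 = 30779$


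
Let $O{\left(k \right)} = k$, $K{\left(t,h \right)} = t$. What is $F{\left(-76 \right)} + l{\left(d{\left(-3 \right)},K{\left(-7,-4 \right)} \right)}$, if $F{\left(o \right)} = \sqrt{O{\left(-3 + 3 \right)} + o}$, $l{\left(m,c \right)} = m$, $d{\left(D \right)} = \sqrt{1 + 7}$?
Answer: $2 \sqrt{2} + 2 i \sqrt{19} \approx 2.8284 + 8.7178 i$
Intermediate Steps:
$d{\left(D \right)} = 2 \sqrt{2}$ ($d{\left(D \right)} = \sqrt{8} = 2 \sqrt{2}$)
$F{\left(o \right)} = \sqrt{o}$ ($F{\left(o \right)} = \sqrt{\left(-3 + 3\right) + o} = \sqrt{0 + o} = \sqrt{o}$)
$F{\left(-76 \right)} + l{\left(d{\left(-3 \right)},K{\left(-7,-4 \right)} \right)} = \sqrt{-76} + 2 \sqrt{2} = 2 i \sqrt{19} + 2 \sqrt{2} = 2 \sqrt{2} + 2 i \sqrt{19}$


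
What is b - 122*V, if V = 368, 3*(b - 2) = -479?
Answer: -135161/3 ≈ -45054.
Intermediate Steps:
b = -473/3 (b = 2 + (1/3)*(-479) = 2 - 479/3 = -473/3 ≈ -157.67)
b - 122*V = -473/3 - 122*368 = -473/3 - 44896 = -135161/3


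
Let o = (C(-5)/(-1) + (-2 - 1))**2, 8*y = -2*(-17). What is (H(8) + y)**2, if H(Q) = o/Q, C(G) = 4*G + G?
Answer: 67081/16 ≈ 4192.6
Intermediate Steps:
C(G) = 5*G
y = 17/4 (y = (-2*(-17))/8 = (1/8)*34 = 17/4 ≈ 4.2500)
o = 484 (o = ((5*(-5))/(-1) + (-2 - 1))**2 = (-25*(-1) - 3)**2 = (25 - 3)**2 = 22**2 = 484)
H(Q) = 484/Q
(H(8) + y)**2 = (484/8 + 17/4)**2 = (484*(1/8) + 17/4)**2 = (121/2 + 17/4)**2 = (259/4)**2 = 67081/16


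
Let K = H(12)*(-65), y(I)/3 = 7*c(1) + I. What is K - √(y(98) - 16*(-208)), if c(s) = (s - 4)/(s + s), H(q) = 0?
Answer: -√14362/2 ≈ -59.921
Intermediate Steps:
c(s) = (-4 + s)/(2*s) (c(s) = (-4 + s)/((2*s)) = (-4 + s)*(1/(2*s)) = (-4 + s)/(2*s))
y(I) = -63/2 + 3*I (y(I) = 3*(7*((½)*(-4 + 1)/1) + I) = 3*(7*((½)*1*(-3)) + I) = 3*(7*(-3/2) + I) = 3*(-21/2 + I) = -63/2 + 3*I)
K = 0 (K = 0*(-65) = 0)
K - √(y(98) - 16*(-208)) = 0 - √((-63/2 + 3*98) - 16*(-208)) = 0 - √((-63/2 + 294) + 3328) = 0 - √(525/2 + 3328) = 0 - √(7181/2) = 0 - √14362/2 = -√14362/2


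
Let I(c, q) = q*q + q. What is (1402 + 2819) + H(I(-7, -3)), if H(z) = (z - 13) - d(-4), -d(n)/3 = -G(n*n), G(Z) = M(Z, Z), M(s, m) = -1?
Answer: 4217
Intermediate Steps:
G(Z) = -1
I(c, q) = q + q² (I(c, q) = q² + q = q + q²)
d(n) = -3 (d(n) = -(-3)*(-1) = -3*1 = -3)
H(z) = -10 + z (H(z) = (z - 13) - 1*(-3) = (-13 + z) + 3 = -10 + z)
(1402 + 2819) + H(I(-7, -3)) = (1402 + 2819) + (-10 - 3*(1 - 3)) = 4221 + (-10 - 3*(-2)) = 4221 + (-10 + 6) = 4221 - 4 = 4217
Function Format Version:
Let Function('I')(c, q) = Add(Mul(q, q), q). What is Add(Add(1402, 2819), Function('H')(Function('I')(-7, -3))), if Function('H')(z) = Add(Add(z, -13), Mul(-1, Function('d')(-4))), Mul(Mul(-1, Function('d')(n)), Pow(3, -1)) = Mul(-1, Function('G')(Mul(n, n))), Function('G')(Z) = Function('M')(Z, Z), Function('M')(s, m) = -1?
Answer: 4217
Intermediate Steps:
Function('G')(Z) = -1
Function('I')(c, q) = Add(q, Pow(q, 2)) (Function('I')(c, q) = Add(Pow(q, 2), q) = Add(q, Pow(q, 2)))
Function('d')(n) = -3 (Function('d')(n) = Mul(-3, Mul(-1, -1)) = Mul(-3, 1) = -3)
Function('H')(z) = Add(-10, z) (Function('H')(z) = Add(Add(z, -13), Mul(-1, -3)) = Add(Add(-13, z), 3) = Add(-10, z))
Add(Add(1402, 2819), Function('H')(Function('I')(-7, -3))) = Add(Add(1402, 2819), Add(-10, Mul(-3, Add(1, -3)))) = Add(4221, Add(-10, Mul(-3, -2))) = Add(4221, Add(-10, 6)) = Add(4221, -4) = 4217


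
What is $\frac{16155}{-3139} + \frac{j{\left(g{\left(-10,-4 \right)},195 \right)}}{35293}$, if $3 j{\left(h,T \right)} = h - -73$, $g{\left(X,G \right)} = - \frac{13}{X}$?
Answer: $- \frac{17102420173}{3323541810} \approx -5.1458$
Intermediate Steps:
$j{\left(h,T \right)} = \frac{73}{3} + \frac{h}{3}$ ($j{\left(h,T \right)} = \frac{h - -73}{3} = \frac{h + 73}{3} = \frac{73 + h}{3} = \frac{73}{3} + \frac{h}{3}$)
$\frac{16155}{-3139} + \frac{j{\left(g{\left(-10,-4 \right)},195 \right)}}{35293} = \frac{16155}{-3139} + \frac{\frac{73}{3} + \frac{\left(-13\right) \frac{1}{-10}}{3}}{35293} = 16155 \left(- \frac{1}{3139}\right) + \left(\frac{73}{3} + \frac{\left(-13\right) \left(- \frac{1}{10}\right)}{3}\right) \frac{1}{35293} = - \frac{16155}{3139} + \left(\frac{73}{3} + \frac{1}{3} \cdot \frac{13}{10}\right) \frac{1}{35293} = - \frac{16155}{3139} + \left(\frac{73}{3} + \frac{13}{30}\right) \frac{1}{35293} = - \frac{16155}{3139} + \frac{743}{30} \cdot \frac{1}{35293} = - \frac{16155}{3139} + \frac{743}{1058790} = - \frac{17102420173}{3323541810}$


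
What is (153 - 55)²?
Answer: 9604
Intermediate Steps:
(153 - 55)² = 98² = 9604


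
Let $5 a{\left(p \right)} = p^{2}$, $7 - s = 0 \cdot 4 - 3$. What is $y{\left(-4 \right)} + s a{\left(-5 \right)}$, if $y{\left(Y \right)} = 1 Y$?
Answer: $46$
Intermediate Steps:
$s = 10$ ($s = 7 - \left(0 \cdot 4 - 3\right) = 7 - \left(0 - 3\right) = 7 - -3 = 7 + 3 = 10$)
$y{\left(Y \right)} = Y$
$a{\left(p \right)} = \frac{p^{2}}{5}$
$y{\left(-4 \right)} + s a{\left(-5 \right)} = -4 + 10 \frac{\left(-5\right)^{2}}{5} = -4 + 10 \cdot \frac{1}{5} \cdot 25 = -4 + 10 \cdot 5 = -4 + 50 = 46$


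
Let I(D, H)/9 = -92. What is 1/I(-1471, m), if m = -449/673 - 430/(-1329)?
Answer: -1/828 ≈ -0.0012077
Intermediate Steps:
m = -307331/894417 (m = -449*1/673 - 430*(-1/1329) = -449/673 + 430/1329 = -307331/894417 ≈ -0.34361)
I(D, H) = -828 (I(D, H) = 9*(-92) = -828)
1/I(-1471, m) = 1/(-828) = -1/828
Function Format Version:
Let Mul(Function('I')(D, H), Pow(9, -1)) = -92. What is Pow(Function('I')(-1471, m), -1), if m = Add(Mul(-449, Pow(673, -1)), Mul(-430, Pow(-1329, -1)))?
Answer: Rational(-1, 828) ≈ -0.0012077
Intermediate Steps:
m = Rational(-307331, 894417) (m = Add(Mul(-449, Rational(1, 673)), Mul(-430, Rational(-1, 1329))) = Add(Rational(-449, 673), Rational(430, 1329)) = Rational(-307331, 894417) ≈ -0.34361)
Function('I')(D, H) = -828 (Function('I')(D, H) = Mul(9, -92) = -828)
Pow(Function('I')(-1471, m), -1) = Pow(-828, -1) = Rational(-1, 828)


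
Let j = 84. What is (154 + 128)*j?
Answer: 23688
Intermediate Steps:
(154 + 128)*j = (154 + 128)*84 = 282*84 = 23688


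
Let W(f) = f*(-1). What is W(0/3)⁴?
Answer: 0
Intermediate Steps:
W(f) = -f
W(0/3)⁴ = (-0/3)⁴ = (-1*0)⁴ = 0⁴ = 0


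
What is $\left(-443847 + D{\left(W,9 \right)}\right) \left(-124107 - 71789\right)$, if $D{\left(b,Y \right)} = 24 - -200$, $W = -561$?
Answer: $86903971208$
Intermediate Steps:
$D{\left(b,Y \right)} = 224$ ($D{\left(b,Y \right)} = 24 + 200 = 224$)
$\left(-443847 + D{\left(W,9 \right)}\right) \left(-124107 - 71789\right) = \left(-443847 + 224\right) \left(-124107 - 71789\right) = \left(-443623\right) \left(-195896\right) = 86903971208$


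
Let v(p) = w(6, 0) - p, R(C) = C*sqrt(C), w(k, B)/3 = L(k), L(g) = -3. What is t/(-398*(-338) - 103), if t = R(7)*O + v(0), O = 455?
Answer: -3/44807 + 455*sqrt(7)/19203 ≈ 0.062622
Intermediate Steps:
w(k, B) = -9 (w(k, B) = 3*(-3) = -9)
R(C) = C**(3/2)
v(p) = -9 - p
t = -9 + 3185*sqrt(7) (t = 7**(3/2)*455 + (-9 - 1*0) = (7*sqrt(7))*455 + (-9 + 0) = 3185*sqrt(7) - 9 = -9 + 3185*sqrt(7) ≈ 8417.7)
t/(-398*(-338) - 103) = (-9 + 3185*sqrt(7))/(-398*(-338) - 103) = (-9 + 3185*sqrt(7))/(134524 - 103) = (-9 + 3185*sqrt(7))/134421 = (-9 + 3185*sqrt(7))*(1/134421) = -3/44807 + 455*sqrt(7)/19203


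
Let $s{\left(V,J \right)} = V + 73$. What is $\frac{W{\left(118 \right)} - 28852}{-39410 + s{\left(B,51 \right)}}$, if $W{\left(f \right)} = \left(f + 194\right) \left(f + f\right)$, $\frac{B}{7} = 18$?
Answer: $- \frac{44780}{39211} \approx -1.142$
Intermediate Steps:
$B = 126$ ($B = 7 \cdot 18 = 126$)
$s{\left(V,J \right)} = 73 + V$
$W{\left(f \right)} = 2 f \left(194 + f\right)$ ($W{\left(f \right)} = \left(194 + f\right) 2 f = 2 f \left(194 + f\right)$)
$\frac{W{\left(118 \right)} - 28852}{-39410 + s{\left(B,51 \right)}} = \frac{2 \cdot 118 \left(194 + 118\right) - 28852}{-39410 + \left(73 + 126\right)} = \frac{2 \cdot 118 \cdot 312 - 28852}{-39410 + 199} = \frac{73632 - 28852}{-39211} = 44780 \left(- \frac{1}{39211}\right) = - \frac{44780}{39211}$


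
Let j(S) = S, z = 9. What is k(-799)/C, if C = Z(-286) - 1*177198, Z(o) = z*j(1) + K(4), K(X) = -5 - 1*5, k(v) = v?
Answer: 799/177199 ≈ 0.0045091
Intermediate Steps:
K(X) = -10 (K(X) = -5 - 5 = -10)
Z(o) = -1 (Z(o) = 9*1 - 10 = 9 - 10 = -1)
C = -177199 (C = -1 - 1*177198 = -1 - 177198 = -177199)
k(-799)/C = -799/(-177199) = -799*(-1/177199) = 799/177199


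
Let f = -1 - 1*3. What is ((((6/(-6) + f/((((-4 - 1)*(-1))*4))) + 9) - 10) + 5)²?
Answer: 196/25 ≈ 7.8400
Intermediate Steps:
f = -4 (f = -1 - 3 = -4)
((((6/(-6) + f/((((-4 - 1)*(-1))*4))) + 9) - 10) + 5)² = ((((6/(-6) - 4*(-1/(4*(-4 - 1)))) + 9) - 10) + 5)² = ((((6*(-⅙) - 4/(-5*(-1)*4)) + 9) - 10) + 5)² = ((((-1 - 4/(5*4)) + 9) - 10) + 5)² = ((((-1 - 4/20) + 9) - 10) + 5)² = ((((-1 - 4*1/20) + 9) - 10) + 5)² = ((((-1 - ⅕) + 9) - 10) + 5)² = (((-6/5 + 9) - 10) + 5)² = ((39/5 - 10) + 5)² = (-11/5 + 5)² = (14/5)² = 196/25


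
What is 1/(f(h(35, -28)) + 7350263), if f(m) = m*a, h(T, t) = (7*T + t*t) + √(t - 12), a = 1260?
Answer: 8646803/74767265624809 - 2520*I*√10/74767265624809 ≈ 1.1565e-7 - 1.0658e-10*I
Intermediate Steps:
h(T, t) = t² + √(-12 + t) + 7*T (h(T, t) = (7*T + t²) + √(-12 + t) = (t² + 7*T) + √(-12 + t) = t² + √(-12 + t) + 7*T)
f(m) = 1260*m (f(m) = m*1260 = 1260*m)
1/(f(h(35, -28)) + 7350263) = 1/(1260*((-28)² + √(-12 - 28) + 7*35) + 7350263) = 1/(1260*(784 + √(-40) + 245) + 7350263) = 1/(1260*(784 + 2*I*√10 + 245) + 7350263) = 1/(1260*(1029 + 2*I*√10) + 7350263) = 1/((1296540 + 2520*I*√10) + 7350263) = 1/(8646803 + 2520*I*√10)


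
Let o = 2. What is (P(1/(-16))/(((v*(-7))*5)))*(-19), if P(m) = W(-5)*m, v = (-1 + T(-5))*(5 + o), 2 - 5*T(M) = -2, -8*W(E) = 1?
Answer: -19/6272 ≈ -0.0030293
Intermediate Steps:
W(E) = -⅛ (W(E) = -⅛*1 = -⅛)
T(M) = ⅘ (T(M) = ⅖ - ⅕*(-2) = ⅖ + ⅖ = ⅘)
v = -7/5 (v = (-1 + ⅘)*(5 + 2) = -⅕*7 = -7/5 ≈ -1.4000)
P(m) = -m/8
(P(1/(-16))/(((v*(-7))*5)))*(-19) = ((-⅛/(-16))/((-7/5*(-7)*5)))*(-19) = ((-⅛*(-1/16))/(((49/5)*5)))*(-19) = ((1/128)/49)*(-19) = ((1/128)*(1/49))*(-19) = (1/6272)*(-19) = -19/6272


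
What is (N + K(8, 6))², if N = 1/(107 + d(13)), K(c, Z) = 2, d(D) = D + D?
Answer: 71289/17689 ≈ 4.0301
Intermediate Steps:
d(D) = 2*D
N = 1/133 (N = 1/(107 + 2*13) = 1/(107 + 26) = 1/133 ≈ 0.0075188)
(N + K(8, 6))² = (1/133 + 2)² = (267/133)² = 71289/17689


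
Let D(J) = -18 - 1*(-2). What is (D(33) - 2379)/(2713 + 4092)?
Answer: -479/1361 ≈ -0.35195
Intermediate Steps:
D(J) = -16 (D(J) = -18 + 2 = -16)
(D(33) - 2379)/(2713 + 4092) = (-16 - 2379)/(2713 + 4092) = -2395/6805 = -2395*1/6805 = -479/1361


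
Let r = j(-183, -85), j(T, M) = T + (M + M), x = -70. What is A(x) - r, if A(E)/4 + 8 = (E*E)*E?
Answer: -1371679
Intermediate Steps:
j(T, M) = T + 2*M
A(E) = -32 + 4*E³ (A(E) = -32 + 4*((E*E)*E) = -32 + 4*(E²*E) = -32 + 4*E³)
r = -353 (r = -183 + 2*(-85) = -183 - 170 = -353)
A(x) - r = (-32 + 4*(-70)³) - 1*(-353) = (-32 + 4*(-343000)) + 353 = (-32 - 1372000) + 353 = -1372032 + 353 = -1371679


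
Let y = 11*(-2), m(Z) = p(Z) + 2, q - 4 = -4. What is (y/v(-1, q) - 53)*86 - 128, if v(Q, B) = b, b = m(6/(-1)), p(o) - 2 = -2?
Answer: -5632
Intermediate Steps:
q = 0 (q = 4 - 4 = 0)
p(o) = 0 (p(o) = 2 - 2 = 0)
m(Z) = 2 (m(Z) = 0 + 2 = 2)
b = 2
v(Q, B) = 2
y = -22
(y/v(-1, q) - 53)*86 - 128 = (-22/2 - 53)*86 - 128 = (-22*½ - 53)*86 - 128 = (-11 - 53)*86 - 128 = -64*86 - 128 = -5504 - 128 = -5632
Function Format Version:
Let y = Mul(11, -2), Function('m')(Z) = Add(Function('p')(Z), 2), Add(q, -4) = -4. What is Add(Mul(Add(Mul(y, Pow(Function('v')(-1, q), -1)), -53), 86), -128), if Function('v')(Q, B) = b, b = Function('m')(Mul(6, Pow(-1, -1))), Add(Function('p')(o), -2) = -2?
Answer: -5632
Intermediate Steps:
q = 0 (q = Add(4, -4) = 0)
Function('p')(o) = 0 (Function('p')(o) = Add(2, -2) = 0)
Function('m')(Z) = 2 (Function('m')(Z) = Add(0, 2) = 2)
b = 2
Function('v')(Q, B) = 2
y = -22
Add(Mul(Add(Mul(y, Pow(Function('v')(-1, q), -1)), -53), 86), -128) = Add(Mul(Add(Mul(-22, Pow(2, -1)), -53), 86), -128) = Add(Mul(Add(Mul(-22, Rational(1, 2)), -53), 86), -128) = Add(Mul(Add(-11, -53), 86), -128) = Add(Mul(-64, 86), -128) = Add(-5504, -128) = -5632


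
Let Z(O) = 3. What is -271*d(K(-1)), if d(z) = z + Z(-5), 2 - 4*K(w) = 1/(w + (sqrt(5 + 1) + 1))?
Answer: -1897/2 + 271*sqrt(6)/24 ≈ -920.84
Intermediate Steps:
K(w) = 1/2 - 1/(4*(1 + w + sqrt(6))) (K(w) = 1/2 - 1/(4*(w + (sqrt(5 + 1) + 1))) = 1/2 - 1/(4*(w + (sqrt(6) + 1))) = 1/2 - 1/(4*(w + (1 + sqrt(6)))) = 1/2 - 1/(4*(1 + w + sqrt(6))))
d(z) = 3 + z (d(z) = z + 3 = 3 + z)
-271*d(K(-1)) = -271*(3 + (1/4 + (1/2)*(-1) + sqrt(6)/2)/(1 - 1 + sqrt(6))) = -271*(3 + (1/4 - 1/2 + sqrt(6)/2)/(sqrt(6))) = -271*(3 + (sqrt(6)/6)*(-1/4 + sqrt(6)/2)) = -271*(3 + sqrt(6)*(-1/4 + sqrt(6)/2)/6) = -813 - 271*sqrt(6)*(-1/4 + sqrt(6)/2)/6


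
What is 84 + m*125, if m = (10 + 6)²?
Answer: 32084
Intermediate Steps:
m = 256 (m = 16² = 256)
84 + m*125 = 84 + 256*125 = 84 + 32000 = 32084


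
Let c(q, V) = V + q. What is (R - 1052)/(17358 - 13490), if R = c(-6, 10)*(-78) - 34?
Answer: -699/1934 ≈ -0.36143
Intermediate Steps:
R = -346 (R = (10 - 6)*(-78) - 34 = 4*(-78) - 34 = -312 - 34 = -346)
(R - 1052)/(17358 - 13490) = (-346 - 1052)/(17358 - 13490) = -1398/3868 = -1398*1/3868 = -699/1934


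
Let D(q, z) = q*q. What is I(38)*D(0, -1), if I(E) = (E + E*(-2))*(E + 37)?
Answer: 0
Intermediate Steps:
D(q, z) = q²
I(E) = -E*(37 + E) (I(E) = (E - 2*E)*(37 + E) = (-E)*(37 + E) = -E*(37 + E))
I(38)*D(0, -1) = -1*38*(37 + 38)*0² = -1*38*75*0 = -2850*0 = 0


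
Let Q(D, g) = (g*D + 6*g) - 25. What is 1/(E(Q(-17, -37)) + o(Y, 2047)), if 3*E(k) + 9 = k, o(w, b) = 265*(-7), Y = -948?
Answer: -3/5192 ≈ -0.00057781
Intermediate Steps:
o(w, b) = -1855
Q(D, g) = -25 + 6*g + D*g (Q(D, g) = (D*g + 6*g) - 25 = (6*g + D*g) - 25 = -25 + 6*g + D*g)
E(k) = -3 + k/3
1/(E(Q(-17, -37)) + o(Y, 2047)) = 1/((-3 + (-25 + 6*(-37) - 17*(-37))/3) - 1855) = 1/((-3 + (-25 - 222 + 629)/3) - 1855) = 1/((-3 + (1/3)*382) - 1855) = 1/((-3 + 382/3) - 1855) = 1/(373/3 - 1855) = 1/(-5192/3) = -3/5192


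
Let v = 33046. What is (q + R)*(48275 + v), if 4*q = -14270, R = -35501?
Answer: -6354178977/2 ≈ -3.1771e+9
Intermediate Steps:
q = -7135/2 (q = (¼)*(-14270) = -7135/2 ≈ -3567.5)
(q + R)*(48275 + v) = (-7135/2 - 35501)*(48275 + 33046) = -78137/2*81321 = -6354178977/2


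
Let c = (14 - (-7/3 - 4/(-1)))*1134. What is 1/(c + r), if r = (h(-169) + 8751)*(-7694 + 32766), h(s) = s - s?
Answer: 1/219419058 ≈ 4.5575e-9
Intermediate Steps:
h(s) = 0
c = 13986 (c = (14 - (-7*⅓ - 4*(-1)))*1134 = (14 - (-7/3 + 4))*1134 = (14 - 1*5/3)*1134 = (14 - 5/3)*1134 = (37/3)*1134 = 13986)
r = 219405072 (r = (0 + 8751)*(-7694 + 32766) = 8751*25072 = 219405072)
1/(c + r) = 1/(13986 + 219405072) = 1/219419058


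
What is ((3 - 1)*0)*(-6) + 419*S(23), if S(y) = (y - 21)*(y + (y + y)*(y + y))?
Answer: 1792482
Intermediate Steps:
S(y) = (-21 + y)*(y + 4*y²) (S(y) = (-21 + y)*(y + (2*y)*(2*y)) = (-21 + y)*(y + 4*y²))
((3 - 1)*0)*(-6) + 419*S(23) = ((3 - 1)*0)*(-6) + 419*(23*(-21 - 83*23 + 4*23²)) = (2*0)*(-6) + 419*(23*(-21 - 1909 + 4*529)) = 0*(-6) + 419*(23*(-21 - 1909 + 2116)) = 0 + 419*(23*186) = 0 + 419*4278 = 0 + 1792482 = 1792482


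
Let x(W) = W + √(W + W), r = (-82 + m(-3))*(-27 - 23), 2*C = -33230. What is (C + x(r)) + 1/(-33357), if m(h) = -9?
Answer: -402452206/33357 + 10*√91 ≈ -11970.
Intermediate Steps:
C = -16615 (C = (½)*(-33230) = -16615)
r = 4550 (r = (-82 - 9)*(-27 - 23) = -91*(-50) = 4550)
x(W) = W + √2*√W (x(W) = W + √(2*W) = W + √2*√W)
(C + x(r)) + 1/(-33357) = (-16615 + (4550 + √2*√4550)) + 1/(-33357) = (-16615 + (4550 + √2*(5*√182))) - 1/33357 = (-16615 + (4550 + 10*√91)) - 1/33357 = (-12065 + 10*√91) - 1/33357 = -402452206/33357 + 10*√91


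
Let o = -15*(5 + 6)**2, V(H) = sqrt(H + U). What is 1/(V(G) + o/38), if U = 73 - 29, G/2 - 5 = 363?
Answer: -4598/144527 - 2888*sqrt(195)/2167905 ≈ -0.050417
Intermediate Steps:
G = 736 (G = 10 + 2*363 = 10 + 726 = 736)
U = 44
V(H) = sqrt(44 + H) (V(H) = sqrt(H + 44) = sqrt(44 + H))
o = -1815 (o = -15*11**2 = -15*121 = -1815)
1/(V(G) + o/38) = 1/(sqrt(44 + 736) - 1815/38) = 1/(sqrt(780) - 1815*1/38) = 1/(2*sqrt(195) - 1815/38) = 1/(-1815/38 + 2*sqrt(195))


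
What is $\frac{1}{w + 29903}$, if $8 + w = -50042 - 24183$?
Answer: $- \frac{1}{44330} \approx -2.2558 \cdot 10^{-5}$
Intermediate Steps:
$w = -74233$ ($w = -8 - 74225 = -74233$)
$\frac{1}{w + 29903} = \frac{1}{-74233 + 29903} = \frac{1}{-44330} = - \frac{1}{44330}$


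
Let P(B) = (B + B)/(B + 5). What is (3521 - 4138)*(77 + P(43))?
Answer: -1166747/24 ≈ -48614.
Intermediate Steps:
P(B) = 2*B/(5 + B) (P(B) = (2*B)/(5 + B) = 2*B/(5 + B))
(3521 - 4138)*(77 + P(43)) = (3521 - 4138)*(77 + 2*43/(5 + 43)) = -617*(77 + 2*43/48) = -617*(77 + 2*43*(1/48)) = -617*(77 + 43/24) = -617*1891/24 = -1166747/24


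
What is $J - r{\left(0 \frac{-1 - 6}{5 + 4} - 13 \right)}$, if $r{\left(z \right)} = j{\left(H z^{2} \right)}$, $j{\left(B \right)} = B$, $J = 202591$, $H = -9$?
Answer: $204112$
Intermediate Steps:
$r{\left(z \right)} = - 9 z^{2}$
$J - r{\left(0 \frac{-1 - 6}{5 + 4} - 13 \right)} = 202591 - - 9 \left(0 \frac{-1 - 6}{5 + 4} - 13\right)^{2} = 202591 - - 9 \left(0 \left(- \frac{7}{9}\right) - 13\right)^{2} = 202591 - - 9 \left(0 - 13\right)^{2} = 202591 - - 9 \left(-13\right)^{2} = 202591 - \left(-9\right) 169 = 202591 - -1521 = 202591 + 1521 = 204112$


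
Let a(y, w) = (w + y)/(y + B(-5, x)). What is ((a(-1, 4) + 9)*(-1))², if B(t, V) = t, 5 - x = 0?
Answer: 289/4 ≈ 72.250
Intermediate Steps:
x = 5 (x = 5 - 1*0 = 5 + 0 = 5)
a(y, w) = (w + y)/(-5 + y) (a(y, w) = (w + y)/(y - 5) = (w + y)/(-5 + y))
((a(-1, 4) + 9)*(-1))² = (((4 - 1)/(-5 - 1) + 9)*(-1))² = ((3/(-6) + 9)*(-1))² = ((-⅙*3 + 9)*(-1))² = ((-½ + 9)*(-1))² = ((17/2)*(-1))² = (-17/2)² = 289/4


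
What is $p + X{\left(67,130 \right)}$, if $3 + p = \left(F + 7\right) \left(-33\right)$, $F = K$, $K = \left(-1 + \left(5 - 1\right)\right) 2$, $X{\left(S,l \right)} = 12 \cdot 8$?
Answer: $-336$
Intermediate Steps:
$X{\left(S,l \right)} = 96$
$K = 6$ ($K = \left(-1 + \left(5 - 1\right)\right) 2 = \left(-1 + 4\right) 2 = 3 \cdot 2 = 6$)
$F = 6$
$p = -432$ ($p = -3 + \left(6 + 7\right) \left(-33\right) = -3 + 13 \left(-33\right) = -3 - 429 = -432$)
$p + X{\left(67,130 \right)} = -432 + 96 = -336$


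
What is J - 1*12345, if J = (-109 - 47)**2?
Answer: 11991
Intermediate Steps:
J = 24336 (J = (-156)**2 = 24336)
J - 1*12345 = 24336 - 1*12345 = 24336 - 12345 = 11991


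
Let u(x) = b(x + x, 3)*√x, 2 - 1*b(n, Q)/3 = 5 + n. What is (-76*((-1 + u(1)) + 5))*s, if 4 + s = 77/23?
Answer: -12540/23 ≈ -545.22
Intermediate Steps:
b(n, Q) = -9 - 3*n (b(n, Q) = 6 - 3*(5 + n) = 6 + (-15 - 3*n) = -9 - 3*n)
s = -15/23 (s = -4 + 77/23 = -15/23 ≈ -0.65217)
u(x) = √x*(-9 - 6*x) (u(x) = (-9 - 3*(x + x))*√x = (-9 - 6*x)*√x = √x*(-9 - 6*x))
(-76*((-1 + u(1)) + 5))*s = -76*((-1 + √1*(-9 - 6*1)) + 5)*(-15/23) = -76*((-1 + 1*(-9 - 6)) + 5)*(-15/23) = -76*((-1 + 1*(-15)) + 5)*(-15/23) = -76*((-1 - 15) + 5)*(-15/23) = -76*(-16 + 5)*(-15/23) = -76*(-11)*(-15/23) = 836*(-15/23) = -12540/23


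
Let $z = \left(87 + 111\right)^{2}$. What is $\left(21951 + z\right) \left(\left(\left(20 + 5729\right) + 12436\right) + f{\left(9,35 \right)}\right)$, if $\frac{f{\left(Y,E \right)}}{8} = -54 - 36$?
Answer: $1068072075$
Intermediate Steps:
$f{\left(Y,E \right)} = -720$ ($f{\left(Y,E \right)} = 8 \left(-54 - 36\right) = 8 \left(-90\right) = -720$)
$z = 39204$ ($z = 198^{2} = 39204$)
$\left(21951 + z\right) \left(\left(\left(20 + 5729\right) + 12436\right) + f{\left(9,35 \right)}\right) = \left(21951 + 39204\right) \left(\left(\left(20 + 5729\right) + 12436\right) - 720\right) = 61155 \left(\left(5749 + 12436\right) - 720\right) = 61155 \left(18185 - 720\right) = 61155 \cdot 17465 = 1068072075$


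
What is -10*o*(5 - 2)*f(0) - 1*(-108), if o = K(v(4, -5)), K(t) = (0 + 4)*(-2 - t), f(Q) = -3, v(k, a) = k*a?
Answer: 6588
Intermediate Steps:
v(k, a) = a*k
K(t) = -8 - 4*t (K(t) = 4*(-2 - t) = -8 - 4*t)
o = 72 (o = -8 - (-20)*4 = -8 - 4*(-20) = -8 + 80 = 72)
-10*o*(5 - 2)*f(0) - 1*(-108) = -10*72*(5 - 2)*(-3) - 1*(-108) = -10*72*3*(-3) + 108 = -2160*(-3) + 108 = -10*(-648) + 108 = 6480 + 108 = 6588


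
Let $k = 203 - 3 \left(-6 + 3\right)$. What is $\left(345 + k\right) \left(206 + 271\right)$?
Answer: $265689$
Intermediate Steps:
$k = 212$ ($k = 203 - -9 = 203 + 9 = 212$)
$\left(345 + k\right) \left(206 + 271\right) = \left(345 + 212\right) \left(206 + 271\right) = 557 \cdot 477 = 265689$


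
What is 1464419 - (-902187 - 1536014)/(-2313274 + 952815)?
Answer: 1992279570120/1360459 ≈ 1.4644e+6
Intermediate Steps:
1464419 - (-902187 - 1536014)/(-2313274 + 952815) = 1464419 - (-2438201)/(-1360459) = 1464419 - (-2438201)*(-1)/1360459 = 1464419 - 1*2438201/1360459 = 1464419 - 2438201/1360459 = 1992279570120/1360459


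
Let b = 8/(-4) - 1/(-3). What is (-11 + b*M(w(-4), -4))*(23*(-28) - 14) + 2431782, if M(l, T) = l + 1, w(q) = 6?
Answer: 7340090/3 ≈ 2.4467e+6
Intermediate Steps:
M(l, T) = 1 + l
b = -5/3 (b = 8*(-¼) - 1*(-⅓) = -2 + ⅓ = -5/3 ≈ -1.6667)
(-11 + b*M(w(-4), -4))*(23*(-28) - 14) + 2431782 = (-11 - 5*(1 + 6)/3)*(23*(-28) - 14) + 2431782 = (-11 - 5/3*7)*(-644 - 14) + 2431782 = (-11 - 35/3)*(-658) + 2431782 = -68/3*(-658) + 2431782 = 44744/3 + 2431782 = 7340090/3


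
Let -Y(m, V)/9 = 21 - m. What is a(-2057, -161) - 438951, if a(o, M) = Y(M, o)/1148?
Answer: -35994099/82 ≈ -4.3895e+5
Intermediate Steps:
Y(m, V) = -189 + 9*m (Y(m, V) = -9*(21 - m) = -189 + 9*m)
a(o, M) = -27/164 + 9*M/1148 (a(o, M) = (-189 + 9*M)/1148 = (-189 + 9*M)*(1/1148) = -27/164 + 9*M/1148)
a(-2057, -161) - 438951 = (-27/164 + (9/1148)*(-161)) - 438951 = (-27/164 - 207/164) - 438951 = -117/82 - 438951 = -35994099/82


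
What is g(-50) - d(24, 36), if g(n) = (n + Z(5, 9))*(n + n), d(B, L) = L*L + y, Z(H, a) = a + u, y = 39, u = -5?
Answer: 3265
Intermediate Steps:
Z(H, a) = -5 + a (Z(H, a) = a - 5 = -5 + a)
d(B, L) = 39 + L² (d(B, L) = L*L + 39 = L² + 39 = 39 + L²)
g(n) = 2*n*(4 + n) (g(n) = (n + (-5 + 9))*(n + n) = (n + 4)*(2*n) = (4 + n)*(2*n) = 2*n*(4 + n))
g(-50) - d(24, 36) = 2*(-50)*(4 - 50) - (39 + 36²) = 2*(-50)*(-46) - (39 + 1296) = 4600 - 1*1335 = 4600 - 1335 = 3265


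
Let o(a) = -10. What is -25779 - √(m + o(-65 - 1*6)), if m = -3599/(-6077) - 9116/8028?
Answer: -25779 - 56*I*√15963455/68907 ≈ -25779.0 - 3.247*I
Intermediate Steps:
m = -112310/206721 (m = -3599*(-1/6077) - 9116*1/8028 = 61/103 - 2279/2007 = -112310/206721 ≈ -0.54329)
-25779 - √(m + o(-65 - 1*6)) = -25779 - √(-112310/206721 - 10) = -25779 - √(-2179520/206721) = -25779 - 56*I*√15963455/68907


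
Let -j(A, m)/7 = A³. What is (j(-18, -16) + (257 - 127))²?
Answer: 1677230116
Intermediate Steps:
j(A, m) = -7*A³
(j(-18, -16) + (257 - 127))² = (-7*(-18)³ + (257 - 127))² = (-7*(-5832) + 130)² = (40824 + 130)² = 40954² = 1677230116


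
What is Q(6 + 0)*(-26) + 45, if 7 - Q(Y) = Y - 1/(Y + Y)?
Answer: 101/6 ≈ 16.833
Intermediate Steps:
Q(Y) = 7 + 1/(2*Y) - Y (Q(Y) = 7 - (Y - 1/(Y + Y)) = 7 - (Y - 1/(2*Y)) = 7 + (1/(2*Y) - Y) = 7 + 1/(2*Y) - Y)
Q(6 + 0)*(-26) + 45 = (7 + 1/(2*(6 + 0)) - (6 + 0))*(-26) + 45 = (7 + (1/2)/6 - 1*6)*(-26) + 45 = (7 + (1/2)*(1/6) - 6)*(-26) + 45 = (7 + 1/12 - 6)*(-26) + 45 = (13/12)*(-26) + 45 = -169/6 + 45 = 101/6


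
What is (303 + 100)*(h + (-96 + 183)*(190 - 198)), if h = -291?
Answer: -397761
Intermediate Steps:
(303 + 100)*(h + (-96 + 183)*(190 - 198)) = (303 + 100)*(-291 + (-96 + 183)*(190 - 198)) = 403*(-291 + 87*(-8)) = 403*(-291 - 696) = 403*(-987) = -397761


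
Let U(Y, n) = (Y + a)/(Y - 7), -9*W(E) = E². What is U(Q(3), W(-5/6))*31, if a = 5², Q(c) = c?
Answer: -217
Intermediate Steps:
a = 25
W(E) = -E²/9
U(Y, n) = (25 + Y)/(-7 + Y) (U(Y, n) = (Y + 25)/(Y - 7) = (25 + Y)/(-7 + Y))
U(Q(3), W(-5/6))*31 = ((25 + 3)/(-7 + 3))*31 = (28/(-4))*31 = -¼*28*31 = -7*31 = -217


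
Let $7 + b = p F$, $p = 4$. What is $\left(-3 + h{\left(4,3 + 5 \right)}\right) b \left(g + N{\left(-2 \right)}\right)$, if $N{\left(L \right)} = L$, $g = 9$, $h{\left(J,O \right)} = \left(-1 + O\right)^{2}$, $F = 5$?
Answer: $4186$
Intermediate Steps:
$b = 13$ ($b = -7 + 4 \cdot 5 = -7 + 20 = 13$)
$\left(-3 + h{\left(4,3 + 5 \right)}\right) b \left(g + N{\left(-2 \right)}\right) = \left(-3 + \left(-1 + \left(3 + 5\right)\right)^{2}\right) 13 \left(9 - 2\right) = \left(-3 + \left(-1 + 8\right)^{2}\right) 13 \cdot 7 = \left(-3 + 7^{2}\right) 91 = \left(-3 + 49\right) 91 = 46 \cdot 91 = 4186$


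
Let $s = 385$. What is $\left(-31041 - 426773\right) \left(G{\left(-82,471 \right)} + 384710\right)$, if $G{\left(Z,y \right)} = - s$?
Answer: $-175949365550$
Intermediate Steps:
$G{\left(Z,y \right)} = -385$ ($G{\left(Z,y \right)} = \left(-1\right) 385 = -385$)
$\left(-31041 - 426773\right) \left(G{\left(-82,471 \right)} + 384710\right) = \left(-31041 - 426773\right) \left(-385 + 384710\right) = \left(-457814\right) 384325 = -175949365550$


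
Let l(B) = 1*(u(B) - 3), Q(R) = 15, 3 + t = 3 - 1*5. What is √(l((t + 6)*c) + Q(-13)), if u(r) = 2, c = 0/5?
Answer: √14 ≈ 3.7417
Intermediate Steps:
t = -5 (t = -3 + (3 - 1*5) = -3 + (3 - 5) = -3 - 2 = -5)
c = 0 (c = 0*(⅕) = 0)
l(B) = -1 (l(B) = 1*(2 - 3) = 1*(-1) = -1)
√(l((t + 6)*c) + Q(-13)) = √(-1 + 15) = √14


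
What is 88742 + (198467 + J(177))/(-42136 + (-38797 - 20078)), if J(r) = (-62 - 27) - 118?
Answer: 8963719902/101011 ≈ 88740.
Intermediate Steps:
J(r) = -207 (J(r) = -89 - 118 = -207)
88742 + (198467 + J(177))/(-42136 + (-38797 - 20078)) = 88742 + (198467 - 207)/(-42136 + (-38797 - 20078)) = 88742 + 198260/(-42136 - 58875) = 88742 + 198260/(-101011) = 88742 + 198260*(-1/101011) = 88742 - 198260/101011 = 8963719902/101011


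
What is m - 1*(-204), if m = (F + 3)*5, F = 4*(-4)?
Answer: 139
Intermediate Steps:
F = -16
m = -65 (m = (-16 + 3)*5 = -13*5 = -65)
m - 1*(-204) = -65 - 1*(-204) = -65 + 204 = 139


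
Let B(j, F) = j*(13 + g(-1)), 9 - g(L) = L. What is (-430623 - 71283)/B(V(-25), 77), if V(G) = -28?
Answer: 10911/14 ≈ 779.36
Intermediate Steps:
g(L) = 9 - L
B(j, F) = 23*j (B(j, F) = j*(13 + (9 - 1*(-1))) = j*(13 + (9 + 1)) = j*(13 + 10) = j*23 = 23*j)
(-430623 - 71283)/B(V(-25), 77) = (-430623 - 71283)/((23*(-28))) = -501906/(-644) = -501906*(-1/644) = 10911/14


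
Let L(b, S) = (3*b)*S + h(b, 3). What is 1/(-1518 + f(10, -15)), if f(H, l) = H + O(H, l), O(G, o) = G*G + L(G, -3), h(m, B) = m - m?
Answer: -1/1498 ≈ -0.00066756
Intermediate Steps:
h(m, B) = 0
L(b, S) = 3*S*b (L(b, S) = (3*b)*S + 0 = 3*S*b + 0 = 3*S*b)
O(G, o) = G² - 9*G (O(G, o) = G*G + 3*(-3)*G = G² - 9*G)
f(H, l) = H + H*(-9 + H)
1/(-1518 + f(10, -15)) = 1/(-1518 + 10*(-8 + 10)) = 1/(-1518 + 10*2) = 1/(-1518 + 20) = 1/(-1498) = -1/1498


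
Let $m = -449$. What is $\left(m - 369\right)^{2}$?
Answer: $669124$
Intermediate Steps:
$\left(m - 369\right)^{2} = \left(-449 - 369\right)^{2} = \left(-818\right)^{2} = 669124$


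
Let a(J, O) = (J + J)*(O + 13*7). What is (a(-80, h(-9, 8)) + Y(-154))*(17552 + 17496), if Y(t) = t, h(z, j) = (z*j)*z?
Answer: -4149472912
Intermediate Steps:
h(z, j) = j*z² (h(z, j) = (j*z)*z = j*z²)
a(J, O) = 2*J*(91 + O) (a(J, O) = (2*J)*(O + 91) = (2*J)*(91 + O) = 2*J*(91 + O))
(a(-80, h(-9, 8)) + Y(-154))*(17552 + 17496) = (2*(-80)*(91 + 8*(-9)²) - 154)*(17552 + 17496) = (2*(-80)*(91 + 8*81) - 154)*35048 = (2*(-80)*(91 + 648) - 154)*35048 = (2*(-80)*739 - 154)*35048 = (-118240 - 154)*35048 = -118394*35048 = -4149472912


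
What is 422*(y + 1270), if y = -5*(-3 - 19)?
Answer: 582360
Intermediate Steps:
y = 110 (y = -5*(-22) = 110)
422*(y + 1270) = 422*(110 + 1270) = 422*1380 = 582360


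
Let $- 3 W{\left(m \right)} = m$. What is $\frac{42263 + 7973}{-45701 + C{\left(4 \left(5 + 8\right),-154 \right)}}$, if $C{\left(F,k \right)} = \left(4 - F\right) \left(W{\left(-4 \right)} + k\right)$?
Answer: $- \frac{50236}{38373} \approx -1.3091$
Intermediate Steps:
$W{\left(m \right)} = - \frac{m}{3}$
$C{\left(F,k \right)} = \left(4 - F\right) \left(\frac{4}{3} + k\right)$ ($C{\left(F,k \right)} = \left(4 - F\right) \left(\left(- \frac{1}{3}\right) \left(-4\right) + k\right) = \left(4 - F\right) \left(\frac{4}{3} + k\right)$)
$\frac{42263 + 7973}{-45701 + C{\left(4 \left(5 + 8\right),-154 \right)}} = \frac{42263 + 7973}{-45701 + \left(\frac{16}{3} + 4 \left(-154\right) - \frac{4 \cdot 4 \left(5 + 8\right)}{3} - 4 \left(5 + 8\right) \left(-154\right)\right)} = \frac{50236}{-45701 - \left(\frac{1832}{3} + 4 \cdot 13 \left(-154\right) + \frac{4}{3} \cdot 4 \cdot 13\right)} = \frac{50236}{-45701 - \left(680 - 8008\right)} = \frac{50236}{-45701 + \left(\frac{16}{3} - 616 - \frac{208}{3} + 8008\right)} = \frac{50236}{-45701 + 7328} = \frac{50236}{-38373} = 50236 \left(- \frac{1}{38373}\right) = - \frac{50236}{38373}$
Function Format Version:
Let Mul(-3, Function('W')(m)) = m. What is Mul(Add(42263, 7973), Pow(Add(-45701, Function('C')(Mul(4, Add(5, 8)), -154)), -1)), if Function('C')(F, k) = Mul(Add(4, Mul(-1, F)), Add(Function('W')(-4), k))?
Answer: Rational(-50236, 38373) ≈ -1.3091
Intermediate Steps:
Function('W')(m) = Mul(Rational(-1, 3), m)
Function('C')(F, k) = Mul(Add(4, Mul(-1, F)), Add(Rational(4, 3), k)) (Function('C')(F, k) = Mul(Add(4, Mul(-1, F)), Add(Mul(Rational(-1, 3), -4), k)) = Mul(Add(4, Mul(-1, F)), Add(Rational(4, 3), k)))
Mul(Add(42263, 7973), Pow(Add(-45701, Function('C')(Mul(4, Add(5, 8)), -154)), -1)) = Mul(Add(42263, 7973), Pow(Add(-45701, Add(Rational(16, 3), Mul(4, -154), Mul(Rational(-4, 3), Mul(4, Add(5, 8))), Mul(-1, Mul(4, Add(5, 8)), -154))), -1)) = Mul(50236, Pow(Add(-45701, Add(Rational(16, 3), -616, Mul(Rational(-4, 3), Mul(4, 13)), Mul(-1, Mul(4, 13), -154))), -1)) = Mul(50236, Pow(Add(-45701, Add(Rational(16, 3), -616, Mul(Rational(-4, 3), 52), Mul(-1, 52, -154))), -1)) = Mul(50236, Pow(Add(-45701, Add(Rational(16, 3), -616, Rational(-208, 3), 8008)), -1)) = Mul(50236, Pow(Add(-45701, 7328), -1)) = Mul(50236, Pow(-38373, -1)) = Mul(50236, Rational(-1, 38373)) = Rational(-50236, 38373)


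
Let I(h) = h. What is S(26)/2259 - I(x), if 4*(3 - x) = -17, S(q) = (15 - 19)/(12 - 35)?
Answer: -1506737/207828 ≈ -7.2499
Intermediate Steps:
S(q) = 4/23 (S(q) = -4/(-23) = -4*(-1/23) = 4/23)
x = 29/4 (x = 3 - ¼*(-17) = 3 + 17/4 = 29/4 ≈ 7.2500)
S(26)/2259 - I(x) = (4/23)/2259 - 1*29/4 = (4/23)*(1/2259) - 29/4 = 4/51957 - 29/4 = -1506737/207828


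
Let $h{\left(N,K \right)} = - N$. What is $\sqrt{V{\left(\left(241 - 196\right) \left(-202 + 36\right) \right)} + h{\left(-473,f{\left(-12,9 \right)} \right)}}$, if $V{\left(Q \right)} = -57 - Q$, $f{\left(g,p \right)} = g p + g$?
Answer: $\sqrt{7886} \approx 88.803$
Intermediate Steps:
$f{\left(g,p \right)} = g + g p$
$\sqrt{V{\left(\left(241 - 196\right) \left(-202 + 36\right) \right)} + h{\left(-473,f{\left(-12,9 \right)} \right)}} = \sqrt{\left(-57 - \left(241 - 196\right) \left(-202 + 36\right)\right) - -473} = \sqrt{\left(-57 - 45 \left(-166\right)\right) + 473} = \sqrt{\left(-57 - -7470\right) + 473} = \sqrt{\left(-57 + 7470\right) + 473} = \sqrt{7413 + 473} = \sqrt{7886}$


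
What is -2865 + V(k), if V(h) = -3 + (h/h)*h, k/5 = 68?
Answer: -2528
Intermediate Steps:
k = 340 (k = 5*68 = 340)
V(h) = -3 + h (V(h) = -3 + 1*h = -3 + h)
-2865 + V(k) = -2865 + (-3 + 340) = -2865 + 337 = -2528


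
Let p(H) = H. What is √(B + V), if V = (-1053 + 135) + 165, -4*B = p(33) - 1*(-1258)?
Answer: I*√4303/2 ≈ 32.799*I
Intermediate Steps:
B = -1291/4 (B = -(33 - 1*(-1258))/4 = -(33 + 1258)/4 = -¼*1291 = -1291/4 ≈ -322.75)
V = -753 (V = -918 + 165 = -753)
√(B + V) = √(-1291/4 - 753) = √(-4303/4) = I*√4303/2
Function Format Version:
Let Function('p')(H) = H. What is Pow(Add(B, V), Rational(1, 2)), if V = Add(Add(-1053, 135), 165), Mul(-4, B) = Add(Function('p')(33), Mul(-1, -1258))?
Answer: Mul(Rational(1, 2), I, Pow(4303, Rational(1, 2))) ≈ Mul(32.799, I)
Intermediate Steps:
B = Rational(-1291, 4) (B = Mul(Rational(-1, 4), Add(33, Mul(-1, -1258))) = Mul(Rational(-1, 4), Add(33, 1258)) = Mul(Rational(-1, 4), 1291) = Rational(-1291, 4) ≈ -322.75)
V = -753 (V = Add(-918, 165) = -753)
Pow(Add(B, V), Rational(1, 2)) = Pow(Add(Rational(-1291, 4), -753), Rational(1, 2)) = Pow(Rational(-4303, 4), Rational(1, 2)) = Mul(Rational(1, 2), I, Pow(4303, Rational(1, 2)))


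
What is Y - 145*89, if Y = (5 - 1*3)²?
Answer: -12901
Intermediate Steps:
Y = 4 (Y = (5 - 3)² = 2² = 4)
Y - 145*89 = 4 - 145*89 = 4 - 12905 = -12901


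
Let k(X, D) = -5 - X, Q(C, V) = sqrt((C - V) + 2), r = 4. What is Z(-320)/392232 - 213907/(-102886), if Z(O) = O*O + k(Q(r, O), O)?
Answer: 47218091197/20177590776 - sqrt(326)/392232 ≈ 2.3401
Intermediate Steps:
Q(C, V) = sqrt(2 + C - V)
Z(O) = -5 + O**2 - sqrt(6 - O) (Z(O) = O*O + (-5 - sqrt(2 + 4 - O)) = O**2 + (-5 - sqrt(6 - O)) = -5 + O**2 - sqrt(6 - O))
Z(-320)/392232 - 213907/(-102886) = (-5 + (-320)**2 - sqrt(6 - 1*(-320)))/392232 - 213907/(-102886) = (-5 + 102400 - sqrt(6 + 320))*(1/392232) - 213907*(-1/102886) = (-5 + 102400 - sqrt(326))*(1/392232) + 213907/102886 = (102395 - sqrt(326))*(1/392232) + 213907/102886 = (102395/392232 - sqrt(326)/392232) + 213907/102886 = 47218091197/20177590776 - sqrt(326)/392232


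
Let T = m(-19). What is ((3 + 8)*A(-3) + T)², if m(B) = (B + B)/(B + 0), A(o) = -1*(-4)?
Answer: 2116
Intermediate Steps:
A(o) = 4
m(B) = 2 (m(B) = (2*B)/B = 2)
T = 2
((3 + 8)*A(-3) + T)² = ((3 + 8)*4 + 2)² = (11*4 + 2)² = (44 + 2)² = 46² = 2116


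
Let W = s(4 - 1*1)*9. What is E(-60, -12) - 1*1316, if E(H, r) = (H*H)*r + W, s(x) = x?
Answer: -44489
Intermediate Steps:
W = 27 (W = (4 - 1*1)*9 = (4 - 1)*9 = 3*9 = 27)
E(H, r) = 27 + r*H² (E(H, r) = (H*H)*r + 27 = H²*r + 27 = r*H² + 27 = 27 + r*H²)
E(-60, -12) - 1*1316 = (27 - 12*(-60)²) - 1*1316 = (27 - 12*3600) - 1316 = (27 - 43200) - 1316 = -43173 - 1316 = -44489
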